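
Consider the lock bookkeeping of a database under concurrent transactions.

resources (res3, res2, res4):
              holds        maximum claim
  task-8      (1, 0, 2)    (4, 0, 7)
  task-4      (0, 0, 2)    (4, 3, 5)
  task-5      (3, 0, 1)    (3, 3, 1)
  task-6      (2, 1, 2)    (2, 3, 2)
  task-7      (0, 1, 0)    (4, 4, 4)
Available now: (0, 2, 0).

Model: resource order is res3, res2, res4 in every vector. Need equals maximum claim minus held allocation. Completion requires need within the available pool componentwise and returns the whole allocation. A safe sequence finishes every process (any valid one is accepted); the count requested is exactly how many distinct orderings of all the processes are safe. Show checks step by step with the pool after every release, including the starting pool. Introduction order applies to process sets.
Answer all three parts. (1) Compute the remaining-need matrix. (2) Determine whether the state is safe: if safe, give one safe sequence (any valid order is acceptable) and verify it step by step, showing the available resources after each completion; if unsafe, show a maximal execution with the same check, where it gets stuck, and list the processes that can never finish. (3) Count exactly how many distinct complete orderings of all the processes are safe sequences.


(1) Remaining need (order res3, res2, res4):
  task-8: (3, 0, 5)
  task-4: (4, 3, 3)
  task-5: (0, 3, 0)
  task-6: (0, 2, 0)
  task-7: (4, 3, 4)
(2) SAFE. One safe sequence: task-6, task-5, task-4, task-7, task-8.
Key observation: at task-6 the run first touches a limit — (0, 2, 0) against (0, 2, 0), exact on a resource it actually requests.
Verifying each step:
  pool = (0, 2, 0)
  task-6 needs (0, 2, 0) <= (0, 2, 0) -> finishes; pool += (2, 1, 2) = (2, 3, 2)
  task-5 needs (0, 3, 0) <= (2, 3, 2) -> finishes; pool += (3, 0, 1) = (5, 3, 3)
  task-4 needs (4, 3, 3) <= (5, 3, 3) -> finishes; pool += (0, 0, 2) = (5, 3, 5)
  task-7 needs (4, 3, 4) <= (5, 3, 5) -> finishes; pool += (0, 1, 0) = (5, 4, 5)
  task-8 needs (3, 0, 5) <= (5, 4, 5) -> finishes; pool += (1, 0, 2) = (6, 4, 7)
(3) Precisely 2 of the possible complete orderings are safe sequences.


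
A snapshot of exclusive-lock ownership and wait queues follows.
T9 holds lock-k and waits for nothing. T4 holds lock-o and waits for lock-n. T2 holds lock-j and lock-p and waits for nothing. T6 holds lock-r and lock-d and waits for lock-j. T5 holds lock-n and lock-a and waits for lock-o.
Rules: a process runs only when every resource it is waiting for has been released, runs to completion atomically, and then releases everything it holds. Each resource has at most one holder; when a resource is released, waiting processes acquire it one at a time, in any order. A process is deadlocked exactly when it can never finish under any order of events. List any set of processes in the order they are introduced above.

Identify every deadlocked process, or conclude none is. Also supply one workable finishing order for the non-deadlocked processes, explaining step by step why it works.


The deadlocked set is T4 and T5.
Key observation: T4 -> T5 -> T4 is a circular wait — nothing in it can go first; no other process is dragged down with it.
A valid finishing order for the others: T2, T6, T9.
Step-by-step check:
  T2 waits on nothing -> runs at once and releases lock-j and lock-p
  run T6 (all its waits — lock-j — are resolved); releases lock-r and lock-d
  T9 waits on nothing -> runs at once and releases lock-k


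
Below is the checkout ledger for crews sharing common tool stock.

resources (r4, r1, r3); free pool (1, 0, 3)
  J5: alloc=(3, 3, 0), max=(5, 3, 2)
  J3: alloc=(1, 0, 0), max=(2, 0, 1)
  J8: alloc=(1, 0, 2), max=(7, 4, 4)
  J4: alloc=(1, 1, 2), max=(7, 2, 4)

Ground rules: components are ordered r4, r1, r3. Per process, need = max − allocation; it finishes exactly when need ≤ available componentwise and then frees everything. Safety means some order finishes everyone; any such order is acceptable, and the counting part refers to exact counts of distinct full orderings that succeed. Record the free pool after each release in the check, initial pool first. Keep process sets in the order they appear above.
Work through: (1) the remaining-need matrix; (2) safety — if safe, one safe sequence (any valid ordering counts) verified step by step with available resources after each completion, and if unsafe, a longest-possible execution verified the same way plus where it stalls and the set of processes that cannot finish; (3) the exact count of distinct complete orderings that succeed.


(1) Outstanding need per process (order r4, r1, r3):
  J5: (2, 0, 2)
  J3: (1, 0, 1)
  J8: (6, 4, 2)
  J4: (6, 1, 2)
(2) UNSAFE — no complete ordering exists.
Key observation: the wall is r4: completing J3, J5 brings the pool only to (5, 3, 3), and all the rest need more.
Going as far as possible: J3, J5; after that, nothing fits. Step-by-step check:
  pool = (1, 0, 3)
  run J3 (needs (1, 0, 1), free (1, 0, 3)); after release of (1, 0, 0) the pool is (2, 0, 3)
  run J5 (needs (2, 0, 2), free (2, 0, 3)); after release of (3, 3, 0) the pool is (5, 3, 3)
  J8 still needs (6, 4, 2) but only (5, 3, 3) is free — short on r4 and r1
  J4 still needs (6, 1, 2) but only (5, 3, 3) is free — short on r4
Never able to finish: J8 and J4.
(3) Exactly 0 of the possible complete orderings are safe sequences.


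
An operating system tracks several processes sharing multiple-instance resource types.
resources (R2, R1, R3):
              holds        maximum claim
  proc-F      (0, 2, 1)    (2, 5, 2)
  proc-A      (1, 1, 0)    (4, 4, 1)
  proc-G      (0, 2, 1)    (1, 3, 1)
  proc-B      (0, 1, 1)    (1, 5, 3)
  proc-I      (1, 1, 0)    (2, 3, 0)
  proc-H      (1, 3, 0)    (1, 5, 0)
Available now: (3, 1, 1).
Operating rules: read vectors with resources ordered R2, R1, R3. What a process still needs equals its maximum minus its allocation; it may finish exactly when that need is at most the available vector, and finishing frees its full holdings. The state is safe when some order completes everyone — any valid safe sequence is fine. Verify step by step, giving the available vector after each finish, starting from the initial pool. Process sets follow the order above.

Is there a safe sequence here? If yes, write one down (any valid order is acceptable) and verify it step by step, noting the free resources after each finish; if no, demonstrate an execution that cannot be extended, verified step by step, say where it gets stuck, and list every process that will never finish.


SAFE, for example via the order proc-G, proc-A, proc-H, proc-I, proc-F, proc-B.
Key observation: proc-G marks the first exact bind of the order: its need (1, 1, 0) fits the free (3, 1, 1) with zero slack on a requested resource.
Verifying each step:
  pool = (3, 1, 1)
  run proc-G (needs (1, 1, 0), free (3, 1, 1)); after release of (0, 2, 1) the pool is (3, 3, 2)
  run proc-A (needs (3, 3, 1), free (3, 3, 2)); after release of (1, 1, 0) the pool is (4, 4, 2)
  run proc-H (needs (0, 2, 0), free (4, 4, 2)); after release of (1, 3, 0) the pool is (5, 7, 2)
  run proc-I (needs (1, 2, 0), free (5, 7, 2)); after release of (1, 1, 0) the pool is (6, 8, 2)
  run proc-F (needs (2, 3, 1), free (6, 8, 2)); after release of (0, 2, 1) the pool is (6, 10, 3)
  run proc-B (needs (1, 4, 2), free (6, 10, 3)); after release of (0, 1, 1) the pool is (6, 11, 4)


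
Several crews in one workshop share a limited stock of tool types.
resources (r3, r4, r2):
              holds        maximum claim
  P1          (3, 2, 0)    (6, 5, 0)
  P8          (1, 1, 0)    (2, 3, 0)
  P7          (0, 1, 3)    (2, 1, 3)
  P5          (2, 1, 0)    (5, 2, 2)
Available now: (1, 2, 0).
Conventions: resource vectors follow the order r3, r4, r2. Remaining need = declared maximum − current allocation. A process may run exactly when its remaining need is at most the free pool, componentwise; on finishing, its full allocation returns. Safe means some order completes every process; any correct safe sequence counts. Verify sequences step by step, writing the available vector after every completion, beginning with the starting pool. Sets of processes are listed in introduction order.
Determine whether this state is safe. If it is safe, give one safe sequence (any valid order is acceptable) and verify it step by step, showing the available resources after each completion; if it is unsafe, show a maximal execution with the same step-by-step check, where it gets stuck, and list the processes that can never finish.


UNSAFE.
Key observation: after P8, P7 complete, (2, 4, 3) is the best the pool ever gets, yet each leftover process wants more r3.
Going as far as possible: P8, P7; after that, nothing fits. Walking it through:
  pool = (1, 2, 0)
  P8 needs (1, 2, 0) <= (1, 2, 0) -> finishes; pool += (1, 1, 0) = (2, 3, 0)
  P7 needs (2, 0, 0) <= (2, 3, 0) -> finishes; pool += (0, 1, 3) = (2, 4, 3)
  P1 still needs (3, 3, 0) but only (2, 4, 3) is free — short on r3
  P5 still needs (3, 1, 2) but only (2, 4, 3) is free — short on r3
Never able to finish: P1 and P5.


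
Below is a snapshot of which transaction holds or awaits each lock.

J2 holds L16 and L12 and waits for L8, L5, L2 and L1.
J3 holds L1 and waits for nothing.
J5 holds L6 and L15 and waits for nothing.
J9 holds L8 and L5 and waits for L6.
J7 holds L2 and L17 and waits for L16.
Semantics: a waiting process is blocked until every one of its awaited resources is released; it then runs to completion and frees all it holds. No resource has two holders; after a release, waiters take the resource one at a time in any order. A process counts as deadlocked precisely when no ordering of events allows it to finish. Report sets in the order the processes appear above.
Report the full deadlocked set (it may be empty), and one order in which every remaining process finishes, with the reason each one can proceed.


Deadlocked set: J2 and J7.
Key observation: nobody on the ring J2 -> J7 -> J2 can start until another member finishes, which never happens; no other process is dragged down with it.
A valid finishing order for the others: J3, J5, J9.
Step-by-step check:
  run J3 (it waits on nothing); releases L1
  run J5 (it waits on nothing); releases L6 and L15
  J9: everything it awaited (L6) is free; runs, freeing L8 and L5


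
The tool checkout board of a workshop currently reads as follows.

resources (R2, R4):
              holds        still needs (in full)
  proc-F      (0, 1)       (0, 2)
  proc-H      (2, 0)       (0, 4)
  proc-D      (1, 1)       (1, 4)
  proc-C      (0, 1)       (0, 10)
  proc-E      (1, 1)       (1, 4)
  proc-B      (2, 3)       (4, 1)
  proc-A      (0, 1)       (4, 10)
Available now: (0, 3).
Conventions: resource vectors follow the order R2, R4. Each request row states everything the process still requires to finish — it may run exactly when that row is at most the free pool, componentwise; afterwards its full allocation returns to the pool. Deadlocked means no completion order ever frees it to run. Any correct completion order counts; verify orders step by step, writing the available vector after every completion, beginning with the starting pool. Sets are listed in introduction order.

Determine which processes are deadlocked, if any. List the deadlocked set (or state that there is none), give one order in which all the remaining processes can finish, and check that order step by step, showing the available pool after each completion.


The deadlocked set is proc-C and proc-A.
Key observation: no order helps: past proc-F, proc-H, proc-D, proc-E, proc-B, the free pool tops out at (6, 9), below what each blocked process needs in R4.
A valid finishing order for the others: proc-F, proc-H, proc-D, proc-E, proc-B. Walking it through:
  pool = (0, 3)
  proc-F needs (0, 2) <= (0, 3) -> finishes; pool += (0, 1) = (0, 4)
  proc-H needs (0, 4) <= (0, 4) -> finishes; pool += (2, 0) = (2, 4)
  proc-D needs (1, 4) <= (2, 4) -> finishes; pool += (1, 1) = (3, 5)
  proc-E needs (1, 4) <= (3, 5) -> finishes; pool += (1, 1) = (4, 6)
  proc-B needs (4, 1) <= (4, 6) -> finishes; pool += (2, 3) = (6, 9)
None of the blocked processes ever fits:
  proc-C still needs (0, 10) but only (6, 9) is free — short on R4
  proc-A still needs (4, 10) but only (6, 9) is free — short on R4


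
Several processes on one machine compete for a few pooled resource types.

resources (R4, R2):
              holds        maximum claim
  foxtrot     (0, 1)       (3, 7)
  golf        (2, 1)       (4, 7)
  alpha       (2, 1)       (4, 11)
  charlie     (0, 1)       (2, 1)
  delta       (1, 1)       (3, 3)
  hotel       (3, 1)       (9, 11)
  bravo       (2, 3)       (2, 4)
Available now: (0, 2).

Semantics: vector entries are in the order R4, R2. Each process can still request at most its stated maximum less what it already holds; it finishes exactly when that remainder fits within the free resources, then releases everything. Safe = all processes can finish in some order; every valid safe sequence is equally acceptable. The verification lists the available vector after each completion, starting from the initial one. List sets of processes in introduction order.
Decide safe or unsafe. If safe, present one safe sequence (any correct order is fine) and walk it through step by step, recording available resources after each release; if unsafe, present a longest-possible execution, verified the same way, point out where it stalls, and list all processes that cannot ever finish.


The state is UNSAFE.
Key observation: bravo, charlie, delta, foxtrot, golf can finish, but then (5, 9) is all there is, and the blocked group's R2 demands exceed it.
Going as far as possible: bravo, charlie, delta, foxtrot, golf; after that, nothing fits. Check, step by step:
  pool = (0, 2)
  run bravo (needs (0, 1), free (0, 2)); after release of (2, 3) the pool is (2, 5)
  run charlie (needs (2, 0), free (2, 5)); after release of (0, 1) the pool is (2, 6)
  run delta (needs (2, 2), free (2, 6)); after release of (1, 1) the pool is (3, 7)
  run foxtrot (needs (3, 6), free (3, 7)); after release of (0, 1) the pool is (3, 8)
  run golf (needs (2, 6), free (3, 8)); after release of (2, 1) the pool is (5, 9)
  alpha cannot run: need (2, 10) vs free (5, 9) (insufficient R2)
  hotel cannot run: need (6, 10) vs free (5, 9) (insufficient R4 and R2)
Never able to finish: alpha and hotel.


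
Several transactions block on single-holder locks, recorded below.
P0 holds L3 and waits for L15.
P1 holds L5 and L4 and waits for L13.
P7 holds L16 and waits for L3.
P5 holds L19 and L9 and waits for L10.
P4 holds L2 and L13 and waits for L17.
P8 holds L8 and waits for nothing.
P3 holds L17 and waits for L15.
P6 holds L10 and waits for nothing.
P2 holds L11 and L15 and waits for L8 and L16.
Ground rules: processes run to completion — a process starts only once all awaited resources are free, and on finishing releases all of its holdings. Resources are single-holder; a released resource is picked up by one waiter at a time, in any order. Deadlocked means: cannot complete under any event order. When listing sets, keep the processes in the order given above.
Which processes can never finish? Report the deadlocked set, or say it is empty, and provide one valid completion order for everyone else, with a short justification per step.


Deadlocked set: P0, P1, P7, P4, P3 and P2.
Key observation: the cycle P0 -> P2 -> P7 -> P0 can never break — each member waits on the next; P1, P4 and P3 wait into the deadlock from upstream.
The rest can finish in the order P6, P5, P8.
Check, step by step:
  P6: no waits; runs immediately, freeing L10
  P5 waits on L10 — all released -> runs and releases L19 and L9
  P8: no waits; runs immediately, freeing L8


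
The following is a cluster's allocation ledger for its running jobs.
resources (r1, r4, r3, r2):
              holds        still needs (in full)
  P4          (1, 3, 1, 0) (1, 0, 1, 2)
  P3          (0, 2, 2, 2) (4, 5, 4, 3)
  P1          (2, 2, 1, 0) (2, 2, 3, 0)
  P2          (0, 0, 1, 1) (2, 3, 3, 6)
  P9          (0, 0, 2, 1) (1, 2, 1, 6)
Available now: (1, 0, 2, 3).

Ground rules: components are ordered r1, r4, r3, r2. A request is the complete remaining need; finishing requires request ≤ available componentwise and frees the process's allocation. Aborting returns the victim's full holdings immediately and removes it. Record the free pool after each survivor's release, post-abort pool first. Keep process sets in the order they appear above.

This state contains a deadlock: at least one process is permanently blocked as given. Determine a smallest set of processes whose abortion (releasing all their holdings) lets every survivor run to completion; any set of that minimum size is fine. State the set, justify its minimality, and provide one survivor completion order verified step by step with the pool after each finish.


The answer: abort P2.
Key observation: P9 was stuck for good until P2 gave back (0, 0, 1, 1); in the order shown it finishes at step 4.
Why nothing smaller works: aborting no one leaves the state deadlocked as given.
The survivors complete as P4, P1, P3, P9. Check, step by step (starting from the post-abort pool):
  pool = (1, 0, 3, 4)
  run P4 (needs (1, 0, 1, 2), free (1, 0, 3, 4)); after release of (1, 3, 1, 0) the pool is (2, 3, 4, 4)
  run P1 (needs (2, 2, 3, 0), free (2, 3, 4, 4)); after release of (2, 2, 1, 0) the pool is (4, 5, 5, 4)
  run P3 (needs (4, 5, 4, 3), free (4, 5, 5, 4)); after release of (0, 2, 2, 2) the pool is (4, 7, 7, 6)
  run P9 (needs (1, 2, 1, 6), free (4, 7, 7, 6)); after release of (0, 0, 2, 1) the pool is (4, 7, 9, 7)


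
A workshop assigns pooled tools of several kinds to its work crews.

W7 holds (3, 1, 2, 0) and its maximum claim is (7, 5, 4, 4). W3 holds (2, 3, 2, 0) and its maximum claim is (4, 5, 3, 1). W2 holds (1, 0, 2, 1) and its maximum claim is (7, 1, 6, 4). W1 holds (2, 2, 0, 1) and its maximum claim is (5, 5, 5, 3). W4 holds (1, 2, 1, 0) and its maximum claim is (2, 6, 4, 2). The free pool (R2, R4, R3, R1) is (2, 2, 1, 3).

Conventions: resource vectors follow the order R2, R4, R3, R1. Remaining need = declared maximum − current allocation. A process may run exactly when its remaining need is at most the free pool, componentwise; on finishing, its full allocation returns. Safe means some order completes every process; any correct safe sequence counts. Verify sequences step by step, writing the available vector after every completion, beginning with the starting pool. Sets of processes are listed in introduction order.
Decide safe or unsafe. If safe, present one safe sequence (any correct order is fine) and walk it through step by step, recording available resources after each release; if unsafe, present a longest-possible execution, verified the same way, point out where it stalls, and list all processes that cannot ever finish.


UNSAFE — no complete ordering exists.
Key observation: after W3, W4 the pool peaks at (5, 7, 4, 3), and each blocked process is short somewhere: W7 on R1; W2 on R2; W1 on R3.
A maximal execution: W3, W4 — then nothing else fits. Check, step by step:
  pool = (2, 2, 1, 3)
  W3 needs (2, 2, 1, 1) <= (2, 2, 1, 3) -> finishes; pool += (2, 3, 2, 0) = (4, 5, 3, 3)
  W4 needs (1, 4, 3, 2) <= (4, 5, 3, 3) -> finishes; pool += (1, 2, 1, 0) = (5, 7, 4, 3)
  W7 cannot run: need (4, 4, 2, 4) vs free (5, 7, 4, 3) (insufficient R1)
  W2 cannot run: need (6, 1, 4, 3) vs free (5, 7, 4, 3) (insufficient R2)
  W1 cannot run: need (3, 3, 5, 2) vs free (5, 7, 4, 3) (insufficient R3)
Permanently blocked: W7, W2 and W1.


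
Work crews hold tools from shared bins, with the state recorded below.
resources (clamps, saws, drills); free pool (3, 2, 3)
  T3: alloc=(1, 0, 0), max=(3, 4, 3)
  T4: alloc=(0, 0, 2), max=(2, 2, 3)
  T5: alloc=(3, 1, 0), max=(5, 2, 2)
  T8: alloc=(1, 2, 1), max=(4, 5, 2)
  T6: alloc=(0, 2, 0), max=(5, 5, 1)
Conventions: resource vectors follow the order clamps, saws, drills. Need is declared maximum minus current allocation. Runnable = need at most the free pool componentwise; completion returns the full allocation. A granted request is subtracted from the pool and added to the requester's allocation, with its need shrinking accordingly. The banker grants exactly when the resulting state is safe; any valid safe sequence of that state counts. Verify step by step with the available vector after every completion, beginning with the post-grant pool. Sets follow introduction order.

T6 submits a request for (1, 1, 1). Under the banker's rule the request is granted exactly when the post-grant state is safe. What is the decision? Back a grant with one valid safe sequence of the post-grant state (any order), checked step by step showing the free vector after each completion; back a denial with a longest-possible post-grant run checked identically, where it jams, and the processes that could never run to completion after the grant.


GRANT — the state after the grant stays safe, e.g. via T5, T4, T6, T3, T8.
Key observation: after the grant the pool drops to (2, 1, 2), which still lets T5 finish first and unwind the rest.
Step-by-step check of the post-grant state:
  pool = (2, 1, 2)
  run T5 (needs (2, 1, 2), free (2, 1, 2)); after release of (3, 1, 0) the pool is (5, 2, 2)
  run T4 (needs (2, 2, 1), free (5, 2, 2)); after release of (0, 0, 2) the pool is (5, 2, 4)
  run T6 (needs (4, 2, 0), free (5, 2, 4)); after release of (1, 3, 1) the pool is (6, 5, 5)
  run T3 (needs (2, 4, 3), free (6, 5, 5)); after release of (1, 0, 0) the pool is (7, 5, 5)
  run T8 (needs (3, 3, 1), free (7, 5, 5)); after release of (1, 2, 1) the pool is (8, 7, 6)


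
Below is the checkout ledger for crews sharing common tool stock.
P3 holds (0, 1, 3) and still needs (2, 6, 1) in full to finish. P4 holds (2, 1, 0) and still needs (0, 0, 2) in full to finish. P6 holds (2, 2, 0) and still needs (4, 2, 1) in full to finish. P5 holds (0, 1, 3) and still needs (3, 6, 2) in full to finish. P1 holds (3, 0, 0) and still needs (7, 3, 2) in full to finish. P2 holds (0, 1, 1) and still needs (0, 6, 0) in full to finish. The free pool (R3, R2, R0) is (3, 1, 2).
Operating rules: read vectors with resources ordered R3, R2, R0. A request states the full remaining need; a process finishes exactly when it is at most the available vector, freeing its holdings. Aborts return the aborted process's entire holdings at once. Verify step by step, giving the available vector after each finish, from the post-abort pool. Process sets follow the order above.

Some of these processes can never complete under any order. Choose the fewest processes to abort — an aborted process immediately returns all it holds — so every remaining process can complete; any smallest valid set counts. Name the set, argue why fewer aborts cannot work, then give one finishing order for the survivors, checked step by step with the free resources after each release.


The answer: abort P3 and P5.
Key observation: aborting P3 and P5 returns (0, 2, 6), and P2 — hopeless before — runs at step 4 with the returned capacity in the pool.
Why nothing smaller works — every single abort fails: P3 alone leaves P5 blocked (short on R2); P4 alone leaves P3 blocked (short on R2); P6 alone leaves P3 blocked (short on R2); P5 alone leaves P3 blocked (short on R2); P1 alone leaves P3 blocked (short on R2); P2 alone leaves P3 blocked (short on R2).
Survivors finish in the order: P4, P6, P1, P2. Check, step by step (pool after the aborts first):
  pool = (3, 3, 8)
  P4: need (0, 0, 2) fits (3, 3, 8); releases (2, 1, 0), pool now (5, 4, 8)
  P6: need (4, 2, 1) fits (5, 4, 8); releases (2, 2, 0), pool now (7, 6, 8)
  P1: need (7, 3, 2) fits (7, 6, 8); releases (3, 0, 0), pool now (10, 6, 8)
  P2: need (0, 6, 0) fits (10, 6, 8); releases (0, 1, 1), pool now (10, 7, 9)


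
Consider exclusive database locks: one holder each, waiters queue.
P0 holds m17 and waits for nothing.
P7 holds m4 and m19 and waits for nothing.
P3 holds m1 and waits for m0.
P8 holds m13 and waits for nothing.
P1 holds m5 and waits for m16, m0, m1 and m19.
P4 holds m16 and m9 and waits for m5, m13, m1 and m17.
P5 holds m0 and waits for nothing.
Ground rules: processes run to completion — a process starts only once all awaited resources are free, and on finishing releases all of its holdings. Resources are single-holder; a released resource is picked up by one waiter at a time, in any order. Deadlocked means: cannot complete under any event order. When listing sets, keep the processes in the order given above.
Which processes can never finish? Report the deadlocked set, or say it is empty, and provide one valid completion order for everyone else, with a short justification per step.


Deadlocked set: P1 and P4.
Key observation: the cycle P1 -> P4 -> P1 can never break — each member waits on the next; no other process is dragged down with it.
A valid finishing order for the others: P5, P7, P8, P3, P0.
Verifying each step:
  P5: no waits; runs immediately, freeing m0
  P7: no waits; runs immediately, freeing m4 and m19
  P8: no waits; runs immediately, freeing m13
  P3: everything it awaited (m0) is free; runs, freeing m1
  P0: no waits; runs immediately, freeing m17


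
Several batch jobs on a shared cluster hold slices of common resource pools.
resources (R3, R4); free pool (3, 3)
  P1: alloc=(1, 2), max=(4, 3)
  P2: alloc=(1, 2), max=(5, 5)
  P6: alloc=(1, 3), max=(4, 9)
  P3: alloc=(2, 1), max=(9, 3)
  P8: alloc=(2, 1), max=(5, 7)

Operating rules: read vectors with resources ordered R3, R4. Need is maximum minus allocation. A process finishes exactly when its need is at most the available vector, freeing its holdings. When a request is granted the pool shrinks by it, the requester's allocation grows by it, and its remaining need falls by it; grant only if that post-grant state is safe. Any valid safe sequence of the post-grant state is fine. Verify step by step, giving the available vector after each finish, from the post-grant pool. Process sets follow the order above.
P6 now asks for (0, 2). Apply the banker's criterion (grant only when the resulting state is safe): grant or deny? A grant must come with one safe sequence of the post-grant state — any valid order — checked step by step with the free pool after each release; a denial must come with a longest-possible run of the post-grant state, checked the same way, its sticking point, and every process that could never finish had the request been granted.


GRANT: granting preserves safety; a valid post-grant sequence is P1, P2, P6, P8, P3.
Key observation: post-grant, (3, 1) remains, and an order beginning with P1 completes everyone.
Verifying the post-grant state step by step:
  pool = (3, 1)
  P1 needs (3, 1) <= (3, 1) -> finishes; pool += (1, 2) = (4, 3)
  P2 needs (4, 3) <= (4, 3) -> finishes; pool += (1, 2) = (5, 5)
  P6 needs (3, 4) <= (5, 5) -> finishes; pool += (1, 5) = (6, 10)
  P8 needs (3, 6) <= (6, 10) -> finishes; pool += (2, 1) = (8, 11)
  P3 needs (7, 2) <= (8, 11) -> finishes; pool += (2, 1) = (10, 12)


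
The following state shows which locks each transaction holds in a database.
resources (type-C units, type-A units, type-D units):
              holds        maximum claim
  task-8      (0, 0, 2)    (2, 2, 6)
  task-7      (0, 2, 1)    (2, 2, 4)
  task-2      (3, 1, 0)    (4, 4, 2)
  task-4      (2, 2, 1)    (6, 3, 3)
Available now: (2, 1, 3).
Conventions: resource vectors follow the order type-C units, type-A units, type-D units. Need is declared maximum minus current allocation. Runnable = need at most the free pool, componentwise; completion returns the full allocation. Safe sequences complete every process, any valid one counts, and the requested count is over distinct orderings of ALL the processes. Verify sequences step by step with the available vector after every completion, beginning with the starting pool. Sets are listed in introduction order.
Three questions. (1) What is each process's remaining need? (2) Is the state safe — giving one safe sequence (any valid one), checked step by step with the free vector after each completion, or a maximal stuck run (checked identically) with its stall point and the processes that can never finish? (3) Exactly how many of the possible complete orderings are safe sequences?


(1) Need matrix, components ordered type-C units, type-A units, type-D units:
  task-8: (2, 2, 4)
  task-7: (2, 0, 3)
  task-2: (1, 3, 2)
  task-4: (4, 1, 2)
(2) SAFE — a valid safe sequence is task-7, task-2, task-8, task-4.
Key observation: task-7 marks the first exact bind of the order: its need (2, 0, 3) fits the free (2, 1, 3) with zero slack on a requested resource.
Step-by-step check:
  pool = (2, 1, 3)
  task-7: need (2, 0, 3) fits (2, 1, 3); releases (0, 2, 1), pool now (2, 3, 4)
  task-2: need (1, 3, 2) fits (2, 3, 4); releases (3, 1, 0), pool now (5, 4, 4)
  task-8: need (2, 2, 4) fits (5, 4, 4); releases (0, 0, 2), pool now (5, 4, 6)
  task-4: need (4, 1, 2) fits (5, 4, 6); releases (2, 2, 1), pool now (7, 6, 7)
(3) Precisely 3 of the possible complete orderings are safe sequences.


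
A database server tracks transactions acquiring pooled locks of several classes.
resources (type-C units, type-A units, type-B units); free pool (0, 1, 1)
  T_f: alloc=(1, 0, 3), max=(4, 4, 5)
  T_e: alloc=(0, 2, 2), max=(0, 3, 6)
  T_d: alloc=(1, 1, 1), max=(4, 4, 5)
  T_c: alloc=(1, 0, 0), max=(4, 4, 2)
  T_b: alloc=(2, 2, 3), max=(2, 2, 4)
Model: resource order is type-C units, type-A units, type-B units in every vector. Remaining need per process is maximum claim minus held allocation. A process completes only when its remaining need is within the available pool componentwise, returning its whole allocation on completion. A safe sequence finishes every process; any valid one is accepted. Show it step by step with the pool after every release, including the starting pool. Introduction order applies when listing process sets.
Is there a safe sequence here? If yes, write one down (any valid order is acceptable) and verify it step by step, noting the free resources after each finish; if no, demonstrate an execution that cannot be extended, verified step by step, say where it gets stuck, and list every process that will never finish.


UNSAFE — no complete ordering exists.
Key observation: T_b, T_e can finish, but then (2, 5, 6) is all there is, and the blocked group's type-C units demands exceed it.
A maximal execution: T_b, T_e — then nothing else fits. Walking it through:
  pool = (0, 1, 1)
  T_b: need (0, 0, 1) fits (0, 1, 1); releases (2, 2, 3), pool now (2, 3, 4)
  T_e: need (0, 1, 4) fits (2, 3, 4); releases (0, 2, 2), pool now (2, 5, 6)
  T_f still needs (3, 4, 2) but only (2, 5, 6) is free — short on type-C units
  T_d still needs (3, 3, 4) but only (2, 5, 6) is free — short on type-C units
  T_c still needs (3, 4, 2) but only (2, 5, 6) is free — short on type-C units
Processes that can never finish: T_f, T_d and T_c.


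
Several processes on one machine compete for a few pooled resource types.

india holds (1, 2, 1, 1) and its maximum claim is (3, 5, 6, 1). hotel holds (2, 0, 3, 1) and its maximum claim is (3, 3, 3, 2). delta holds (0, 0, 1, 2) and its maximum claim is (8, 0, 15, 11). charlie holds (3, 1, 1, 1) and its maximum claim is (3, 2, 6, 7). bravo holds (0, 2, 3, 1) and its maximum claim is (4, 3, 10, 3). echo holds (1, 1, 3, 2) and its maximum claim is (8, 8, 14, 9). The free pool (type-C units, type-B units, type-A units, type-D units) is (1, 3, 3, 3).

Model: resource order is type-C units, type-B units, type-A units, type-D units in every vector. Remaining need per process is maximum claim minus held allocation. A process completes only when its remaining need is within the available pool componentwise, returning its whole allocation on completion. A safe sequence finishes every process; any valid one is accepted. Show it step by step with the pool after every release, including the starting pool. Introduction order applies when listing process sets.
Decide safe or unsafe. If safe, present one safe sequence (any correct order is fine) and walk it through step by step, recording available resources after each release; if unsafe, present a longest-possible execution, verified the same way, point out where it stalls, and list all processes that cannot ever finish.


SAFE — a valid safe sequence is hotel, india, bravo, charlie, echo, delta.
Key observation: reading the order forward, hotel is the first process whose need (1, 3, 0, 1) meets the free pool (1, 3, 3, 3) exactly on a resource it requests.
Check, step by step:
  pool = (1, 3, 3, 3)
  hotel needs (1, 3, 0, 1) <= (1, 3, 3, 3) -> finishes; pool += (2, 0, 3, 1) = (3, 3, 6, 4)
  india needs (2, 3, 5, 0) <= (3, 3, 6, 4) -> finishes; pool += (1, 2, 1, 1) = (4, 5, 7, 5)
  bravo needs (4, 1, 7, 2) <= (4, 5, 7, 5) -> finishes; pool += (0, 2, 3, 1) = (4, 7, 10, 6)
  charlie needs (0, 1, 5, 6) <= (4, 7, 10, 6) -> finishes; pool += (3, 1, 1, 1) = (7, 8, 11, 7)
  echo needs (7, 7, 11, 7) <= (7, 8, 11, 7) -> finishes; pool += (1, 1, 3, 2) = (8, 9, 14, 9)
  delta needs (8, 0, 14, 9) <= (8, 9, 14, 9) -> finishes; pool += (0, 0, 1, 2) = (8, 9, 15, 11)


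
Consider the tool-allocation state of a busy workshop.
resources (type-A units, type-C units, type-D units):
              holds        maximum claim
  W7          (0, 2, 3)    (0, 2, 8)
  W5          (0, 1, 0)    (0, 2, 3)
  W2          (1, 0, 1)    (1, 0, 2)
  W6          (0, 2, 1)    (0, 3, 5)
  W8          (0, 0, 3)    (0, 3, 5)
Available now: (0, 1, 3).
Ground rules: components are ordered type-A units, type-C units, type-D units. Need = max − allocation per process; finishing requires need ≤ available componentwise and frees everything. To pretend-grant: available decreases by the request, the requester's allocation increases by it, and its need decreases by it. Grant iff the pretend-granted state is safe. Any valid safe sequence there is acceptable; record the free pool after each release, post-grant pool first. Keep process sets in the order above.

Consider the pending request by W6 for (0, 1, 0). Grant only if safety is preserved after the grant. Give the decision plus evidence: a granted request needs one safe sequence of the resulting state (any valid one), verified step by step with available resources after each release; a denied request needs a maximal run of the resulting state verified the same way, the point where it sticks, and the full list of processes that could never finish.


GRANT: granting preserves safety; a valid post-grant sequence is W2, W6, W7, W8, W5.
Key observation: (0, 0, 3) free after granting still covers W2 first, and each release covers the next.
Step-by-step check of the post-grant state:
  pool = (0, 0, 3)
  run W2 (needs (0, 0, 1), free (0, 0, 3)); after release of (1, 0, 1) the pool is (1, 0, 4)
  run W6 (needs (0, 0, 4), free (1, 0, 4)); after release of (0, 3, 1) the pool is (1, 3, 5)
  run W7 (needs (0, 0, 5), free (1, 3, 5)); after release of (0, 2, 3) the pool is (1, 5, 8)
  run W8 (needs (0, 3, 2), free (1, 5, 8)); after release of (0, 0, 3) the pool is (1, 5, 11)
  run W5 (needs (0, 1, 3), free (1, 5, 11)); after release of (0, 1, 0) the pool is (1, 6, 11)


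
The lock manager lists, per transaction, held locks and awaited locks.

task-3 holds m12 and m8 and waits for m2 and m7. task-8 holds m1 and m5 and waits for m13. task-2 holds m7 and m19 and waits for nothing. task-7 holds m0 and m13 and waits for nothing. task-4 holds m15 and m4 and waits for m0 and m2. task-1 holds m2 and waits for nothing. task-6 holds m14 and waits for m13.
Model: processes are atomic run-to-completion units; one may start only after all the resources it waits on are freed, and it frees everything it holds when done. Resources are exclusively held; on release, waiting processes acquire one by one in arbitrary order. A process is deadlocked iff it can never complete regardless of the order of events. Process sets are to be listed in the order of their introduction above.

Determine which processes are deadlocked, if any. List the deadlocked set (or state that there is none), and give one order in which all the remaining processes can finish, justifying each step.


The deadlocked set is empty.
Key observation: the waits form no ring: some process can always run, and its releases unblock the others one by one.
One completion order for the rest: task-7, task-6, task-2, task-8, task-1, task-4, task-3.
Step-by-step check:
  run task-7 (it waits on nothing); releases m0 and m13
  task-6: everything it awaited (m13) is free; runs, freeing m14
  run task-2 (it waits on nothing); releases m7 and m19
  task-8: everything it awaited (m13) is free; runs, freeing m1 and m5
  run task-1 (it waits on nothing); releases m2
  task-4: everything it awaited (m0 and m2) is free; runs, freeing m15 and m4
  task-3: everything it awaited (m2 and m7) is free; runs, freeing m12 and m8


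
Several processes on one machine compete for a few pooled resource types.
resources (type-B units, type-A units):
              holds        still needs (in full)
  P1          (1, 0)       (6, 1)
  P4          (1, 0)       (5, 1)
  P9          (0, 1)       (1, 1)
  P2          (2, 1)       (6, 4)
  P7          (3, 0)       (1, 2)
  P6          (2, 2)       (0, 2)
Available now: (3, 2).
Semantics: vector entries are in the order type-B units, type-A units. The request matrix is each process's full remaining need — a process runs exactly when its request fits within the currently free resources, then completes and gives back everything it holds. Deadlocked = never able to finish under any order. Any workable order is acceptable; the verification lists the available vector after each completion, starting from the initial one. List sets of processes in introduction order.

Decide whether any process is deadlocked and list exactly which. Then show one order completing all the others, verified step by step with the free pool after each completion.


Nothing here is deadlocked.
Key observation: no deadlock: P6 fits now, and the freed resources carry the rest through.
The rest can finish in the order P6, P4, P9, P7, P2, P1. Verifying each step:
  pool = (3, 2)
  P6 needs (0, 2) <= (3, 2) -> finishes; pool += (2, 2) = (5, 4)
  P4 needs (5, 1) <= (5, 4) -> finishes; pool += (1, 0) = (6, 4)
  P9 needs (1, 1) <= (6, 4) -> finishes; pool += (0, 1) = (6, 5)
  P7 needs (1, 2) <= (6, 5) -> finishes; pool += (3, 0) = (9, 5)
  P2 needs (6, 4) <= (9, 5) -> finishes; pool += (2, 1) = (11, 6)
  P1 needs (6, 1) <= (11, 6) -> finishes; pool += (1, 0) = (12, 6)


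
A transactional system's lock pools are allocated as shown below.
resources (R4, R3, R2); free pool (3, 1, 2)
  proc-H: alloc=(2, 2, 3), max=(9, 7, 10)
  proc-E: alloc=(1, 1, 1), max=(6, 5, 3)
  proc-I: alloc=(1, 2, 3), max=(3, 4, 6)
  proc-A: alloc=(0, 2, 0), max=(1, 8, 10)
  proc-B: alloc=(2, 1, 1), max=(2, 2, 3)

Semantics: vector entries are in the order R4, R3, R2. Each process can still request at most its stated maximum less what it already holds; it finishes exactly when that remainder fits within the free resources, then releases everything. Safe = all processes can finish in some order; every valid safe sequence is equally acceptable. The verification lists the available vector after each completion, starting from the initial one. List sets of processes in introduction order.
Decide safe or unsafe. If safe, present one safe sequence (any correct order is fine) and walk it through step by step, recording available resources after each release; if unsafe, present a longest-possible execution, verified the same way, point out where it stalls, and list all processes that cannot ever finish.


SAFE — a valid safe sequence is proc-B, proc-I, proc-E, proc-H, proc-A.
Key observation: the first exact fit in this order is proc-B — it needs (0, 1, 2) with (3, 1, 2) free, meeting a requested resource to the last unit.
Verifying each step:
  pool = (3, 1, 2)
  run proc-B (needs (0, 1, 2), free (3, 1, 2)); after release of (2, 1, 1) the pool is (5, 2, 3)
  run proc-I (needs (2, 2, 3), free (5, 2, 3)); after release of (1, 2, 3) the pool is (6, 4, 6)
  run proc-E (needs (5, 4, 2), free (6, 4, 6)); after release of (1, 1, 1) the pool is (7, 5, 7)
  run proc-H (needs (7, 5, 7), free (7, 5, 7)); after release of (2, 2, 3) the pool is (9, 7, 10)
  run proc-A (needs (1, 6, 10), free (9, 7, 10)); after release of (0, 2, 0) the pool is (9, 9, 10)
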